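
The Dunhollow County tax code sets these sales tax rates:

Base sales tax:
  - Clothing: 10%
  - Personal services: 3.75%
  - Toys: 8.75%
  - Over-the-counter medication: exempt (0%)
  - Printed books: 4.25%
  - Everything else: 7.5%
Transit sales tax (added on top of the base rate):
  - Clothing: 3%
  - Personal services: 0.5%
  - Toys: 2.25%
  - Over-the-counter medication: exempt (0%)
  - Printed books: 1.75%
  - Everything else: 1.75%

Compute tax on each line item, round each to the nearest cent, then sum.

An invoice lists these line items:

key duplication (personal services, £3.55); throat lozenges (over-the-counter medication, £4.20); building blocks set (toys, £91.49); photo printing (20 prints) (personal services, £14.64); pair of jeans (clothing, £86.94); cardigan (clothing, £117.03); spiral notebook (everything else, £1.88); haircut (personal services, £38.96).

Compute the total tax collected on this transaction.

£39.17

Key duplication £3.55: personal services → 3.75% + 0.5% transit = 4.25% → £0.15
Throat lozenges £4.20: over-the-counter medication → 0% + 0% transit = 0% → £0.00
Building blocks set £91.49: toys → 8.75% + 2.25% transit = 11% → £10.06
Photo printing (20 prints) £14.64: personal services → 3.75% + 0.5% transit = 4.25% → £0.62
Pair of jeans £86.94: clothing → 10% + 3% transit = 13% → £11.30
Cardigan £117.03: clothing → 10% + 3% transit = 13% → £15.21
Spiral notebook £1.88: everything else → 7.5% + 1.75% transit = 9.25% → £0.17
Haircut £38.96: personal services → 3.75% + 0.5% transit = 4.25% → £1.66
Total tax = £0.15 + £10.06 + £0.62 + £11.30 + £15.21 + £0.17 + £1.66 = £39.17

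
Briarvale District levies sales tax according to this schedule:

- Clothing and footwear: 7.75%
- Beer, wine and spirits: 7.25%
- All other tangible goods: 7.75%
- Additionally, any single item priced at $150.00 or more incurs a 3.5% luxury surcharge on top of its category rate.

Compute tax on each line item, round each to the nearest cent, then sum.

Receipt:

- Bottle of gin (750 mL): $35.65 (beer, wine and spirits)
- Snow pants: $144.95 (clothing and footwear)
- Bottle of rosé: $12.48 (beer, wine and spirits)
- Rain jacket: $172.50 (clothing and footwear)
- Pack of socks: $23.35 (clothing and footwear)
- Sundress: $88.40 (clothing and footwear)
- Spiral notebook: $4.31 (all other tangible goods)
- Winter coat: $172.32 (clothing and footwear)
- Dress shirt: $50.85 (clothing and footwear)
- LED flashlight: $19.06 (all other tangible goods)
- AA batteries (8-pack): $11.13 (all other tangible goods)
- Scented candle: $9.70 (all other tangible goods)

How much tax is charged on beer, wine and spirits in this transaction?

Bottle of gin (750 mL) $35.65: beer, wine and spirits → 7.25% → $2.58
Bottle of rosé $12.48: beer, wine and spirits → 7.25% → $0.90
Tax on beer, wine and spirits = $2.58 + $0.90 = $3.48

$3.48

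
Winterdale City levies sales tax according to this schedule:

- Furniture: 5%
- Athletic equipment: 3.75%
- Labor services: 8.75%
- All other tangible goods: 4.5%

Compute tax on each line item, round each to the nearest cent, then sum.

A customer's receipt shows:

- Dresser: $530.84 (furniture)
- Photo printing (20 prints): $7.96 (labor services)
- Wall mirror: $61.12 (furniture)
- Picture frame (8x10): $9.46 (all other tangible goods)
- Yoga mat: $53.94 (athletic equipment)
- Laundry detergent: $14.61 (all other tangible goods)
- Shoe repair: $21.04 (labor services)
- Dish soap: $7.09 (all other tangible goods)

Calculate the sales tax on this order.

$35.57

Dresser $530.84: furniture → 5% → $26.54
Photo printing (20 prints) $7.96: labor services → 8.75% → $0.70
Wall mirror $61.12: furniture → 5% → $3.06
Picture frame (8x10) $9.46: all other tangible goods → 4.5% → $0.43
Yoga mat $53.94: athletic equipment → 3.75% → $2.02
Laundry detergent $14.61: all other tangible goods → 4.5% → $0.66
Shoe repair $21.04: labor services → 8.75% → $1.84
Dish soap $7.09: all other tangible goods → 4.5% → $0.32
Total tax = $26.54 + $0.70 + $3.06 + $0.43 + $2.02 + $0.66 + $1.84 + $0.32 = $35.57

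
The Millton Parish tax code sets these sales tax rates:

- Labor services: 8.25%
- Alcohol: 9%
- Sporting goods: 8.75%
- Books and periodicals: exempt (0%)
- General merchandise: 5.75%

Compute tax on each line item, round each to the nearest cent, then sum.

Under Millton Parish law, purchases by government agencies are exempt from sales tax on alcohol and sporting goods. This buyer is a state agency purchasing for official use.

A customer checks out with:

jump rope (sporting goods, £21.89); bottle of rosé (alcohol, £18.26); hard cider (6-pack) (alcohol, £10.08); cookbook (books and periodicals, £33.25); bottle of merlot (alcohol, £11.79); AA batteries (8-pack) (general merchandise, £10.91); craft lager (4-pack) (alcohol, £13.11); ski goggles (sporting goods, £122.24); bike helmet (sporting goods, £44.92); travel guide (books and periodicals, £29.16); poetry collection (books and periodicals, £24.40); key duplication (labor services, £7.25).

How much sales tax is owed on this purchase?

Jump rope £21.89: sporting goods, buyer-exempt → 0% → £0.00
Bottle of rosé £18.26: alcohol, buyer-exempt → 0% → £0.00
Hard cider (6-pack) £10.08: alcohol, buyer-exempt → 0% → £0.00
Cookbook £33.25: books and periodicals → 0% → £0.00
Bottle of merlot £11.79: alcohol, buyer-exempt → 0% → £0.00
AA batteries (8-pack) £10.91: general merchandise → 5.75% → £0.63
Craft lager (4-pack) £13.11: alcohol, buyer-exempt → 0% → £0.00
Ski goggles £122.24: sporting goods, buyer-exempt → 0% → £0.00
Bike helmet £44.92: sporting goods, buyer-exempt → 0% → £0.00
Travel guide £29.16: books and periodicals → 0% → £0.00
Poetry collection £24.40: books and periodicals → 0% → £0.00
Key duplication £7.25: labor services → 8.25% → £0.60
Total tax = £0.63 + £0.60 = £1.23

£1.23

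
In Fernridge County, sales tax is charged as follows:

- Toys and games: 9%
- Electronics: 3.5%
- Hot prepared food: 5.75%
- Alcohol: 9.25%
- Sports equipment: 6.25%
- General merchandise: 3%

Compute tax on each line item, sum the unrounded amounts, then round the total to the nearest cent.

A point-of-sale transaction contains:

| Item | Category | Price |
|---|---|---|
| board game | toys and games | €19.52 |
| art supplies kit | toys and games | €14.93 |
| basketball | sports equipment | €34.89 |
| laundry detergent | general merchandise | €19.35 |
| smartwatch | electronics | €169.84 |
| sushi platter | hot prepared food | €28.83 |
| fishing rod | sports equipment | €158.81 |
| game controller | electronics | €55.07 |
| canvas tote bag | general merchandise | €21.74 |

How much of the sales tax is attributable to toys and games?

€3.10

Board game €19.52: toys and games → 9% → €1.7568
Art supplies kit €14.93: toys and games → 9% → €1.3437
Tax on toys and games: unrounded sum = €3.1005 → €3.10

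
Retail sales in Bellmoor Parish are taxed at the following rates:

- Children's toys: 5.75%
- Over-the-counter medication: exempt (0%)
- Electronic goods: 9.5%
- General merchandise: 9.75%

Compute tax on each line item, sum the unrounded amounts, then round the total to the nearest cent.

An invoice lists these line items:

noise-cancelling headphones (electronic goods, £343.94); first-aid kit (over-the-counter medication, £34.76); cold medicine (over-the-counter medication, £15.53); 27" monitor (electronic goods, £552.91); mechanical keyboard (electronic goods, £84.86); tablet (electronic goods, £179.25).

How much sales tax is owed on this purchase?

£110.29

Noise-cancelling headphones £343.94: electronic goods → 9.5% → £32.6743
First-aid kit £34.76: over-the-counter medication → 0% → £0.00
Cold medicine £15.53: over-the-counter medication → 0% → £0.00
27" monitor £552.91: electronic goods → 9.5% → £52.52645
Mechanical keyboard £84.86: electronic goods → 9.5% → £8.0617
Tablet £179.25: electronic goods → 9.5% → £17.02875
Unrounded tax sum = £110.2912 → £110.29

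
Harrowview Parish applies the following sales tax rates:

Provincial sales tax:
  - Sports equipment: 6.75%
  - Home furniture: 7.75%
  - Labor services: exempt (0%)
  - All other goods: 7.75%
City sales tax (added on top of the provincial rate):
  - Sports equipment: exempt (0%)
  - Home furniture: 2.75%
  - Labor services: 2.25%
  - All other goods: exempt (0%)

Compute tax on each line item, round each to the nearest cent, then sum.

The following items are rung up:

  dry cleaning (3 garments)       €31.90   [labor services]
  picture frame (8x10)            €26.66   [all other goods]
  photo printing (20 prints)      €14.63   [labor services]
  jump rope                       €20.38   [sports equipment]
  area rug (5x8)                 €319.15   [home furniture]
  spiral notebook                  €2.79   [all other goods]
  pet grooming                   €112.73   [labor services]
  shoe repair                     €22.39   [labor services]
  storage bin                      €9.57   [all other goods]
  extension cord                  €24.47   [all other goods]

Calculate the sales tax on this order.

€43.91

Dry cleaning (3 garments) €31.90: labor services → 0% + 2.25% city = 2.25% → €0.72
Picture frame (8x10) €26.66: all other goods → 7.75% + 0% city = 7.75% → €2.07
Photo printing (20 prints) €14.63: labor services → 0% + 2.25% city = 2.25% → €0.33
Jump rope €20.38: sports equipment → 6.75% + 0% city = 6.75% → €1.38
Area rug (5x8) €319.15: home furniture → 7.75% + 2.75% city = 10.5% → €33.51
Spiral notebook €2.79: all other goods → 7.75% + 0% city = 7.75% → €0.22
Pet grooming €112.73: labor services → 0% + 2.25% city = 2.25% → €2.54
Shoe repair €22.39: labor services → 0% + 2.25% city = 2.25% → €0.50
Storage bin €9.57: all other goods → 7.75% + 0% city = 7.75% → €0.74
Extension cord €24.47: all other goods → 7.75% + 0% city = 7.75% → €1.90
Total tax = €0.72 + €2.07 + €0.33 + €1.38 + €33.51 + €0.22 + €2.54 + €0.50 + €0.74 + €1.90 = €43.91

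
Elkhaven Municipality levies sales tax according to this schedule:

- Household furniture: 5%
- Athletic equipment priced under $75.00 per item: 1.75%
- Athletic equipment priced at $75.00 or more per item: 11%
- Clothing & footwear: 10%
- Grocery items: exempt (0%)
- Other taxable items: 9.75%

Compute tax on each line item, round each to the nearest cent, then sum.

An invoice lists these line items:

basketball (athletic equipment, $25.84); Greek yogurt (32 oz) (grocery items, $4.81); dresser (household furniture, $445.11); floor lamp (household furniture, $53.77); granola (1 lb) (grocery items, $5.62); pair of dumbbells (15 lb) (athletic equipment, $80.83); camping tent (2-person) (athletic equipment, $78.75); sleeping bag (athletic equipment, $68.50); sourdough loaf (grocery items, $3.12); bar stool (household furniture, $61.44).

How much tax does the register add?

$47.22

Basketball $25.84: athletic equipment, under $75.00 → 1.75% → $0.45
Greek yogurt (32 oz) $4.81: grocery items → 0% → $0.00
Dresser $445.11: household furniture → 5% → $22.26
Floor lamp $53.77: household furniture → 5% → $2.69
Granola (1 lb) $5.62: grocery items → 0% → $0.00
Pair of dumbbells (15 lb) $80.83: athletic equipment, $75.00 or more → 11% → $8.89
Camping tent (2-person) $78.75: athletic equipment, $75.00 or more → 11% → $8.66
Sleeping bag $68.50: athletic equipment, under $75.00 → 1.75% → $1.20
Sourdough loaf $3.12: grocery items → 0% → $0.00
Bar stool $61.44: household furniture → 5% → $3.07
Total tax = $0.45 + $22.26 + $2.69 + $8.89 + $8.66 + $1.20 + $3.07 = $47.22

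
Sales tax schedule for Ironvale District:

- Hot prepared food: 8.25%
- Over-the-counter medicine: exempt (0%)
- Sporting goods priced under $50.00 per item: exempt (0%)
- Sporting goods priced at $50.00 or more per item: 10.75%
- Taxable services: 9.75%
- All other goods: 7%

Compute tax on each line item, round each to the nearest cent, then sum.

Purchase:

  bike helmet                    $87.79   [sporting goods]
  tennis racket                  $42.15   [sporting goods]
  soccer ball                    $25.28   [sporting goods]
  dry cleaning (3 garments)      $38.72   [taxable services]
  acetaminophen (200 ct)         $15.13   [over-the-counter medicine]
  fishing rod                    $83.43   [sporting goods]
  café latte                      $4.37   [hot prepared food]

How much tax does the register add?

$22.55

Bike helmet $87.79: sporting goods, $50.00 or more → 10.75% → $9.44
Tennis racket $42.15: sporting goods, under $50.00 → 0% → $0.00
Soccer ball $25.28: sporting goods, under $50.00 → 0% → $0.00
Dry cleaning (3 garments) $38.72: taxable services → 9.75% → $3.78
Acetaminophen (200 ct) $15.13: over-the-counter medicine → 0% → $0.00
Fishing rod $83.43: sporting goods, $50.00 or more → 10.75% → $8.97
Café latte $4.37: hot prepared food → 8.25% → $0.36
Total tax = $9.44 + $3.78 + $8.97 + $0.36 = $22.55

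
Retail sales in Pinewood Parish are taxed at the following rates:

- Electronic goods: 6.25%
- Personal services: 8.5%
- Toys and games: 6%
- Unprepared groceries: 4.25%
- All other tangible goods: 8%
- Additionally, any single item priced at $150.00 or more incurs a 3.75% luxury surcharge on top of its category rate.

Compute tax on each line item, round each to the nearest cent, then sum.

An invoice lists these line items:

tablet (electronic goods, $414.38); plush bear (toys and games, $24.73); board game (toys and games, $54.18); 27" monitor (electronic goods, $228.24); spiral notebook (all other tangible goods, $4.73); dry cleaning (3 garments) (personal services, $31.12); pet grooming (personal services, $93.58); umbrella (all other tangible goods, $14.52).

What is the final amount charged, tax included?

Tablet $414.38: electronic goods → 6.25% + 3.75% surcharge = 10% → $41.44
Plush bear $24.73: toys and games → 6% → $1.48
Board game $54.18: toys and games → 6% → $3.25
27" monitor $228.24: electronic goods → 6.25% + 3.75% surcharge = 10% → $22.82
Spiral notebook $4.73: all other tangible goods → 8% → $0.38
Dry cleaning (3 garments) $31.12: personal services → 8.5% → $2.65
Pet grooming $93.58: personal services → 8.5% → $7.95
Umbrella $14.52: all other tangible goods → 8% → $1.16
Subtotal = $865.48; tax = $81.13; total due = $946.61

$946.61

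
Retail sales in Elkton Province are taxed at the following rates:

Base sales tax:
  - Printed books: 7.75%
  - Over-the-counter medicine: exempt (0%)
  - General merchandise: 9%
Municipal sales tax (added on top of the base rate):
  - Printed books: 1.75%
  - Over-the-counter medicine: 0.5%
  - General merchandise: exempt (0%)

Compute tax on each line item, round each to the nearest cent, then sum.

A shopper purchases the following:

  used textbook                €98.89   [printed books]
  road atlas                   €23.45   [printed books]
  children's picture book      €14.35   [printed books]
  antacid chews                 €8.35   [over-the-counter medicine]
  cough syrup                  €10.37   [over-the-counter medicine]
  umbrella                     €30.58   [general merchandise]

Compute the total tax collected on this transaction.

Used textbook €98.89: printed books → 7.75% + 1.75% municipal = 9.5% → €9.39
Road atlas €23.45: printed books → 7.75% + 1.75% municipal = 9.5% → €2.23
Children's picture book €14.35: printed books → 7.75% + 1.75% municipal = 9.5% → €1.36
Antacid chews €8.35: over-the-counter medicine → 0% + 0.5% municipal = 0.5% → €0.04
Cough syrup €10.37: over-the-counter medicine → 0% + 0.5% municipal = 0.5% → €0.05
Umbrella €30.58: general merchandise → 9% + 0% municipal = 9% → €2.75
Total tax = €9.39 + €2.23 + €1.36 + €0.04 + €0.05 + €2.75 = €15.82

€15.82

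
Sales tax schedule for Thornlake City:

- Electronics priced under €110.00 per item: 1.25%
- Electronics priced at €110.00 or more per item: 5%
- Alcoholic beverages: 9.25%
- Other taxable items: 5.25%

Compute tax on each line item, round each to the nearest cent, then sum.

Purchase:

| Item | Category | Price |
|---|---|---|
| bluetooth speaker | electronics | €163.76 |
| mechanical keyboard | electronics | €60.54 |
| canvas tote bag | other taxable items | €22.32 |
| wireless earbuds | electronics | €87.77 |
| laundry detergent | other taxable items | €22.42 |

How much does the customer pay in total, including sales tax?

€369.21

Bluetooth speaker €163.76: electronics, €110.00 or more → 5% → €8.19
Mechanical keyboard €60.54: electronics, under €110.00 → 1.25% → €0.76
Canvas tote bag €22.32: other taxable items → 5.25% → €1.17
Wireless earbuds €87.77: electronics, under €110.00 → 1.25% → €1.10
Laundry detergent €22.42: other taxable items → 5.25% → €1.18
Subtotal = €356.81; tax = €12.40; total due = €369.21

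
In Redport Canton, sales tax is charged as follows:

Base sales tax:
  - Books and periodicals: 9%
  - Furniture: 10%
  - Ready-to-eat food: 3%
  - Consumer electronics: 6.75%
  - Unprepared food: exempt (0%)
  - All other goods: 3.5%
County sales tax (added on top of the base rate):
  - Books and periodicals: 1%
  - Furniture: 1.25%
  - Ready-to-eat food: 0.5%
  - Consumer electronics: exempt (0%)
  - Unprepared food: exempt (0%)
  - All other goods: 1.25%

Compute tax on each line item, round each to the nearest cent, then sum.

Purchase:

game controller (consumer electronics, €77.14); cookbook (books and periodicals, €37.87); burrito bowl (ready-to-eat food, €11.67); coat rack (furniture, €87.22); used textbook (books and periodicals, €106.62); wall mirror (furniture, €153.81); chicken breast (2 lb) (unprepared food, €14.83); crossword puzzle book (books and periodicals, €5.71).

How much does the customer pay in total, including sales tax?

Game controller €77.14: consumer electronics → 6.75% + 0% county = 6.75% → €5.21
Cookbook €37.87: books and periodicals → 9% + 1% county = 10% → €3.79
Burrito bowl €11.67: ready-to-eat food → 3% + 0.5% county = 3.5% → €0.41
Coat rack €87.22: furniture → 10% + 1.25% county = 11.25% → €9.81
Used textbook €106.62: books and periodicals → 9% + 1% county = 10% → €10.66
Wall mirror €153.81: furniture → 10% + 1.25% county = 11.25% → €17.30
Chicken breast (2 lb) €14.83: unprepared food → 0% + 0% county = 0% → €0.00
Crossword puzzle book €5.71: books and periodicals → 9% + 1% county = 10% → €0.57
Subtotal = €494.87; tax = €47.75; total due = €542.62

€542.62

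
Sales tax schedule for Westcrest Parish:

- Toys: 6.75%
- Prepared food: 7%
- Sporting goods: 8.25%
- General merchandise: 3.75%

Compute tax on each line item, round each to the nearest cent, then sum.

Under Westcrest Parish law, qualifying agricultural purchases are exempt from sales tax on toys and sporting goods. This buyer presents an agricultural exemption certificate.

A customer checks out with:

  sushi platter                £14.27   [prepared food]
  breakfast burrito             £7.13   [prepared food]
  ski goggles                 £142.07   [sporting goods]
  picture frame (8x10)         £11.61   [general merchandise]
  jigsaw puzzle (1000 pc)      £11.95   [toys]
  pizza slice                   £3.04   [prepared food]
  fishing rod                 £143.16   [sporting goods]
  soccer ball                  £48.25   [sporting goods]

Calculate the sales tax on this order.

£2.15

Sushi platter £14.27: prepared food → 7% → £1.00
Breakfast burrito £7.13: prepared food → 7% → £0.50
Ski goggles £142.07: sporting goods, buyer-exempt → 0% → £0.00
Picture frame (8x10) £11.61: general merchandise → 3.75% → £0.44
Jigsaw puzzle (1000 pc) £11.95: toys, buyer-exempt → 0% → £0.00
Pizza slice £3.04: prepared food → 7% → £0.21
Fishing rod £143.16: sporting goods, buyer-exempt → 0% → £0.00
Soccer ball £48.25: sporting goods, buyer-exempt → 0% → £0.00
Total tax = £1.00 + £0.50 + £0.44 + £0.21 = £2.15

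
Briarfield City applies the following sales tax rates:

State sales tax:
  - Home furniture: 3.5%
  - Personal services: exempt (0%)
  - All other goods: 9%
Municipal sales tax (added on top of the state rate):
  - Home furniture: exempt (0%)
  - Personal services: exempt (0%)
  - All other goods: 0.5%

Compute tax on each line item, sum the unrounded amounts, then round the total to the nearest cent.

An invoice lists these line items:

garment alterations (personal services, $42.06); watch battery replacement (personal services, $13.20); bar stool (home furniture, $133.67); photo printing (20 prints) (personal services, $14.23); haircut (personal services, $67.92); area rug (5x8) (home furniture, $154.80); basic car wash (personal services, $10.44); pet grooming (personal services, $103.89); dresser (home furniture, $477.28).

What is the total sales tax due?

Garment alterations $42.06: personal services → 0% + 0% municipal = 0% → $0.00
Watch battery replacement $13.20: personal services → 0% + 0% municipal = 0% → $0.00
Bar stool $133.67: home furniture → 3.5% + 0% municipal = 3.5% → $4.67845
Photo printing (20 prints) $14.23: personal services → 0% + 0% municipal = 0% → $0.00
Haircut $67.92: personal services → 0% + 0% municipal = 0% → $0.00
Area rug (5x8) $154.80: home furniture → 3.5% + 0% municipal = 3.5% → $5.418
Basic car wash $10.44: personal services → 0% + 0% municipal = 0% → $0.00
Pet grooming $103.89: personal services → 0% + 0% municipal = 0% → $0.00
Dresser $477.28: home furniture → 3.5% + 0% municipal = 3.5% → $16.7048
Unrounded tax sum = $26.80125 → $26.80

$26.80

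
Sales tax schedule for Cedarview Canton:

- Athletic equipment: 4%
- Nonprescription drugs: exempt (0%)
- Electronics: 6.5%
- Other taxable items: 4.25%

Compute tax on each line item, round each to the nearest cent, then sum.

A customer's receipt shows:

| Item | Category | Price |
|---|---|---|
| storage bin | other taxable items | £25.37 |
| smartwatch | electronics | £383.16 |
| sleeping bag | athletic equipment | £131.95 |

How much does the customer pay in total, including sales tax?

Storage bin £25.37: other taxable items → 4.25% → £1.08
Smartwatch £383.16: electronics → 6.5% → £24.91
Sleeping bag £131.95: athletic equipment → 4% → £5.28
Subtotal = £540.48; tax = £31.27; total due = £571.75

£571.75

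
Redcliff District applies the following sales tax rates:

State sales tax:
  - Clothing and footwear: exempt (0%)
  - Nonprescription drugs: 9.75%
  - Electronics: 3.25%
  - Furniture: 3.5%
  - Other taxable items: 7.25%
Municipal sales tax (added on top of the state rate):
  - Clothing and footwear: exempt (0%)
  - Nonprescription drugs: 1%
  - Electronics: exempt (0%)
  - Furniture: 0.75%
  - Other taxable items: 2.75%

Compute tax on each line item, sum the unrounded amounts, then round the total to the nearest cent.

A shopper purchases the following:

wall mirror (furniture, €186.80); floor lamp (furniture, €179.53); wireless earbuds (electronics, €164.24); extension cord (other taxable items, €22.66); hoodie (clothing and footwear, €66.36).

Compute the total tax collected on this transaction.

€23.17

Wall mirror €186.80: furniture → 3.5% + 0.75% municipal = 4.25% → €7.939
Floor lamp €179.53: furniture → 3.5% + 0.75% municipal = 4.25% → €7.630025
Wireless earbuds €164.24: electronics → 3.25% + 0% municipal = 3.25% → €5.3378
Extension cord €22.66: other taxable items → 7.25% + 2.75% municipal = 10% → €2.266
Hoodie €66.36: clothing and footwear → 0% + 0% municipal = 0% → €0.00
Unrounded tax sum = €23.172825 → €23.17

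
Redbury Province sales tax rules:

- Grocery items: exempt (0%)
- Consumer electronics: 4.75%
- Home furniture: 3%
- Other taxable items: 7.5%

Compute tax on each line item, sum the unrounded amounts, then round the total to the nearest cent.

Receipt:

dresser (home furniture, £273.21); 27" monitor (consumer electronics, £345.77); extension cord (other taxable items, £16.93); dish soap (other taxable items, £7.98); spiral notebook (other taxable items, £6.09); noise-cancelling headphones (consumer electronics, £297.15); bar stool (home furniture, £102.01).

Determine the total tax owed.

£44.12

Dresser £273.21: home furniture → 3% → £8.1963
27" monitor £345.77: consumer electronics → 4.75% → £16.424075
Extension cord £16.93: other taxable items → 7.5% → £1.26975
Dish soap £7.98: other taxable items → 7.5% → £0.5985
Spiral notebook £6.09: other taxable items → 7.5% → £0.45675
Noise-cancelling headphones £297.15: consumer electronics → 4.75% → £14.114625
Bar stool £102.01: home furniture → 3% → £3.0603
Unrounded tax sum = £44.1203 → £44.12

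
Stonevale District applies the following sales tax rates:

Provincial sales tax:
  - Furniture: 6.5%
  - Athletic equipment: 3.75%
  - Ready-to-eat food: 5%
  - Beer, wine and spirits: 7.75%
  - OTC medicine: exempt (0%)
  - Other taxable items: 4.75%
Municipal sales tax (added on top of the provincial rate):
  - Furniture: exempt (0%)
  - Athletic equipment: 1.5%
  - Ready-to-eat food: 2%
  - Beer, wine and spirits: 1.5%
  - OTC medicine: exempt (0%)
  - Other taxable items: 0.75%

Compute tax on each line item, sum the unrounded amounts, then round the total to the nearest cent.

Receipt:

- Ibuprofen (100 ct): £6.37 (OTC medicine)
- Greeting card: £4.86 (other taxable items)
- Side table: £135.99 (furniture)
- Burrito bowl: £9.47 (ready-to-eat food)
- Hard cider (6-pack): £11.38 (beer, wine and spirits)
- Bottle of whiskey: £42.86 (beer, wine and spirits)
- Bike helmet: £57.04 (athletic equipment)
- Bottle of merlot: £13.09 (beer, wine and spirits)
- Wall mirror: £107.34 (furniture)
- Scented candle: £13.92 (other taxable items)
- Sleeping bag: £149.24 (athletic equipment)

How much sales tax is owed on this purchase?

Ibuprofen (100 ct) £6.37: OTC medicine → 0% + 0% municipal = 0% → £0.00
Greeting card £4.86: other taxable items → 4.75% + 0.75% municipal = 5.5% → £0.2673
Side table £135.99: furniture → 6.5% + 0% municipal = 6.5% → £8.83935
Burrito bowl £9.47: ready-to-eat food → 5% + 2% municipal = 7% → £0.6629
Hard cider (6-pack) £11.38: beer, wine and spirits → 7.75% + 1.5% municipal = 9.25% → £1.05265
Bottle of whiskey £42.86: beer, wine and spirits → 7.75% + 1.5% municipal = 9.25% → £3.96455
Bike helmet £57.04: athletic equipment → 3.75% + 1.5% municipal = 5.25% → £2.9946
Bottle of merlot £13.09: beer, wine and spirits → 7.75% + 1.5% municipal = 9.25% → £1.210825
Wall mirror £107.34: furniture → 6.5% + 0% municipal = 6.5% → £6.9771
Scented candle £13.92: other taxable items → 4.75% + 0.75% municipal = 5.5% → £0.7656
Sleeping bag £149.24: athletic equipment → 3.75% + 1.5% municipal = 5.25% → £7.8351
Unrounded tax sum = £34.569975 → £34.57

£34.57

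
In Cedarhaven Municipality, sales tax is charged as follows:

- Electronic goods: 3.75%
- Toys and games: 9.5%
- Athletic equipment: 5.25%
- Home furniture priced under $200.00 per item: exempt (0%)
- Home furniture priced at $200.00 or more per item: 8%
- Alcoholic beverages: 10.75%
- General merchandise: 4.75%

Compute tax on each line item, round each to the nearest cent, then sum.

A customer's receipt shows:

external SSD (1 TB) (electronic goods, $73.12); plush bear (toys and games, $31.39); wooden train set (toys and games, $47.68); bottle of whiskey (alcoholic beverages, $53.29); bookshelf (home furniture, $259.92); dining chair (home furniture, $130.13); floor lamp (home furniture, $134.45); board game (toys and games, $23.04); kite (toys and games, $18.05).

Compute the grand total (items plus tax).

$811.74

External SSD (1 TB) $73.12: electronic goods → 3.75% → $2.74
Plush bear $31.39: toys and games → 9.5% → $2.98
Wooden train set $47.68: toys and games → 9.5% → $4.53
Bottle of whiskey $53.29: alcoholic beverages → 10.75% → $5.73
Bookshelf $259.92: home furniture, $200.00 or more → 8% → $20.79
Dining chair $130.13: home furniture, under $200.00 → 0% → $0.00
Floor lamp $134.45: home furniture, under $200.00 → 0% → $0.00
Board game $23.04: toys and games → 9.5% → $2.19
Kite $18.05: toys and games → 9.5% → $1.71
Subtotal = $771.07; tax = $40.67; total due = $811.74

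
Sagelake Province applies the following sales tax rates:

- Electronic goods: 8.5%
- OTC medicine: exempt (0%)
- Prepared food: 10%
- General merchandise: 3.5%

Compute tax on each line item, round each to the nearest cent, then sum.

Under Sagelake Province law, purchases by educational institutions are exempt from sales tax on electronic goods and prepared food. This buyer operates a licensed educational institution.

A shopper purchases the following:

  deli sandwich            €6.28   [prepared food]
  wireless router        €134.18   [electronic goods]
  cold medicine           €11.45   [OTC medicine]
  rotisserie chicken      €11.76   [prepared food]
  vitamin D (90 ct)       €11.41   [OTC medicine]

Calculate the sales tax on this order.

Deli sandwich €6.28: prepared food, buyer-exempt → 0% → €0.00
Wireless router €134.18: electronic goods, buyer-exempt → 0% → €0.00
Cold medicine €11.45: OTC medicine → 0% → €0.00
Rotisserie chicken €11.76: prepared food, buyer-exempt → 0% → €0.00
Vitamin D (90 ct) €11.41: OTC medicine → 0% → €0.00
Total tax = €0.00

€0.00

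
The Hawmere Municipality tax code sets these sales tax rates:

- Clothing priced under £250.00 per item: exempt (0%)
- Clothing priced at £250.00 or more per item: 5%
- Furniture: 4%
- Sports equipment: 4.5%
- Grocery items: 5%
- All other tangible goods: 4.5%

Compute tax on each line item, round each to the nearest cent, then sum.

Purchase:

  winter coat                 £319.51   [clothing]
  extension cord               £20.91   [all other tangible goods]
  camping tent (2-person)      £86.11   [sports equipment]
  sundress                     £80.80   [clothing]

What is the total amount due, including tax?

£528.12

Winter coat £319.51: clothing, £250.00 or more → 5% → £15.98
Extension cord £20.91: all other tangible goods → 4.5% → £0.94
Camping tent (2-person) £86.11: sports equipment → 4.5% → £3.87
Sundress £80.80: clothing, under £250.00 → 0% → £0.00
Subtotal = £507.33; tax = £20.79; total due = £528.12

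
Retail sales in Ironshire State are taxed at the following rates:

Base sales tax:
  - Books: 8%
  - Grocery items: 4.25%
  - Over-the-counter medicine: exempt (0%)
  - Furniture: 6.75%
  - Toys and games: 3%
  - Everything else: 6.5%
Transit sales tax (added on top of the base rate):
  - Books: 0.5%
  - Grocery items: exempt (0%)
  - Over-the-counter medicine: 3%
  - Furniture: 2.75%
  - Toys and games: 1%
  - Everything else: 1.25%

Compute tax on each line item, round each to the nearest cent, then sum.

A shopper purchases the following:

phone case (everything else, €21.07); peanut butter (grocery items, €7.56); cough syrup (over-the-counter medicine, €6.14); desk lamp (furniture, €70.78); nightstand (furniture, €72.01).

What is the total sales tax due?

€15.69

Phone case €21.07: everything else → 6.5% + 1.25% transit = 7.75% → €1.63
Peanut butter €7.56: grocery items → 4.25% + 0% transit = 4.25% → €0.32
Cough syrup €6.14: over-the-counter medicine → 0% + 3% transit = 3% → €0.18
Desk lamp €70.78: furniture → 6.75% + 2.75% transit = 9.5% → €6.72
Nightstand €72.01: furniture → 6.75% + 2.75% transit = 9.5% → €6.84
Total tax = €1.63 + €0.32 + €0.18 + €6.72 + €6.84 = €15.69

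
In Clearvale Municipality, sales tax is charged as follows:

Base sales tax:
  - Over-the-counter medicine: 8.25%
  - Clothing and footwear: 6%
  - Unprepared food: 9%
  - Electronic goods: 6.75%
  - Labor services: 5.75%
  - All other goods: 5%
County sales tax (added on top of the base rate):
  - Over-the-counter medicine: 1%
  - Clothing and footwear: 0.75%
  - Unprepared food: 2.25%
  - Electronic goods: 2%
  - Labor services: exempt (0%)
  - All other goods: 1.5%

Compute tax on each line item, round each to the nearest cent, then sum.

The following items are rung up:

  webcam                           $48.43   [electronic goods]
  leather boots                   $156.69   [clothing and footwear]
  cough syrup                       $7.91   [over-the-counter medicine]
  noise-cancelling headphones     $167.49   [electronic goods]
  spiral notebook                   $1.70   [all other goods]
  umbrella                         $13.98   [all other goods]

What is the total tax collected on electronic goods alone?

$18.90

Webcam $48.43: electronic goods → 6.75% + 2% county = 8.75% → $4.24
Noise-cancelling headphones $167.49: electronic goods → 6.75% + 2% county = 8.75% → $14.66
Tax on electronic goods = $4.24 + $14.66 = $18.90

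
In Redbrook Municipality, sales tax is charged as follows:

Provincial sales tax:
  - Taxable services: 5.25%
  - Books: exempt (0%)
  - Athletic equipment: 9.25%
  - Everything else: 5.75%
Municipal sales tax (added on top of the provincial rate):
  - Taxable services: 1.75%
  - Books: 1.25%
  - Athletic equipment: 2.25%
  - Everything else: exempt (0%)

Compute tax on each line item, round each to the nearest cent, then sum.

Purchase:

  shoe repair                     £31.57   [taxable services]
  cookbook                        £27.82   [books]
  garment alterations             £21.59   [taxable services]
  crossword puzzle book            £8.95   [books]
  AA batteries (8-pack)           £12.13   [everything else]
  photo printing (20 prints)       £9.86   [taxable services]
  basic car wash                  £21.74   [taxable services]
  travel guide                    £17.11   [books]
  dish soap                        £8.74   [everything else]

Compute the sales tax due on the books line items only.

£0.67

Cookbook £27.82: books → 0% + 1.25% municipal = 1.25% → £0.35
Crossword puzzle book £8.95: books → 0% + 1.25% municipal = 1.25% → £0.11
Travel guide £17.11: books → 0% + 1.25% municipal = 1.25% → £0.21
Tax on books = £0.35 + £0.11 + £0.21 = £0.67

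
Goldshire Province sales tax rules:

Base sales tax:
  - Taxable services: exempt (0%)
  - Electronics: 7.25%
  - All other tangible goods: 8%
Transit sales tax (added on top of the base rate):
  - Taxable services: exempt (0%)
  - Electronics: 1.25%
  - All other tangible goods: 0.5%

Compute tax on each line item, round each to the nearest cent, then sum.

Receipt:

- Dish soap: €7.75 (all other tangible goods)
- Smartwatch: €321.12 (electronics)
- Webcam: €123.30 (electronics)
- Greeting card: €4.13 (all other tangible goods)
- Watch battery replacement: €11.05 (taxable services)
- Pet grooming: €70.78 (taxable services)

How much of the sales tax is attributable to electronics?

Smartwatch €321.12: electronics → 7.25% + 1.25% transit = 8.5% → €27.30
Webcam €123.30: electronics → 7.25% + 1.25% transit = 8.5% → €10.48
Tax on electronics = €27.30 + €10.48 = €37.78

€37.78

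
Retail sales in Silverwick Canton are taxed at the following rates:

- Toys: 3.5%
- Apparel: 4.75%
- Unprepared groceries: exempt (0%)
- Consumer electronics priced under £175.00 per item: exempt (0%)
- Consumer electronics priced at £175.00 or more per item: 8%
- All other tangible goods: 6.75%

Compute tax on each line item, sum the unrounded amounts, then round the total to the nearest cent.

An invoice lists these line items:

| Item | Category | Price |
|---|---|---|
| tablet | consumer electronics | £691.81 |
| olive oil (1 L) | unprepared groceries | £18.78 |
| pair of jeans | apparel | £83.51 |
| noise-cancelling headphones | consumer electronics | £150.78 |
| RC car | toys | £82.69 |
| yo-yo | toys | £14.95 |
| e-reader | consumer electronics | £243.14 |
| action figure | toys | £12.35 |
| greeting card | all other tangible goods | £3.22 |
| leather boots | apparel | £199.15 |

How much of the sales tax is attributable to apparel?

Pair of jeans £83.51: apparel → 4.75% → £3.966725
Leather boots £199.15: apparel → 4.75% → £9.459625
Tax on apparel: unrounded sum = £13.42635 → £13.43

£13.43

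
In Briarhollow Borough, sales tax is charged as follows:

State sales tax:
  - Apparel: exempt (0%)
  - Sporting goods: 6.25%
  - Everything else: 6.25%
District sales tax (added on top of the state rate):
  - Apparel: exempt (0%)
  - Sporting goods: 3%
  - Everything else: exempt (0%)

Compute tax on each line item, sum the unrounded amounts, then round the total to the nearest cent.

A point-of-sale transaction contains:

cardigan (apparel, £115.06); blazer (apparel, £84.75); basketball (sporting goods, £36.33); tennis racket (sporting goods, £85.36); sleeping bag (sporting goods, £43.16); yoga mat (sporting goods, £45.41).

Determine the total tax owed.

£19.45

Cardigan £115.06: apparel → 0% + 0% district = 0% → £0.00
Blazer £84.75: apparel → 0% + 0% district = 0% → £0.00
Basketball £36.33: sporting goods → 6.25% + 3% district = 9.25% → £3.360525
Tennis racket £85.36: sporting goods → 6.25% + 3% district = 9.25% → £7.8958
Sleeping bag £43.16: sporting goods → 6.25% + 3% district = 9.25% → £3.9923
Yoga mat £45.41: sporting goods → 6.25% + 3% district = 9.25% → £4.200425
Unrounded tax sum = £19.44905 → £19.45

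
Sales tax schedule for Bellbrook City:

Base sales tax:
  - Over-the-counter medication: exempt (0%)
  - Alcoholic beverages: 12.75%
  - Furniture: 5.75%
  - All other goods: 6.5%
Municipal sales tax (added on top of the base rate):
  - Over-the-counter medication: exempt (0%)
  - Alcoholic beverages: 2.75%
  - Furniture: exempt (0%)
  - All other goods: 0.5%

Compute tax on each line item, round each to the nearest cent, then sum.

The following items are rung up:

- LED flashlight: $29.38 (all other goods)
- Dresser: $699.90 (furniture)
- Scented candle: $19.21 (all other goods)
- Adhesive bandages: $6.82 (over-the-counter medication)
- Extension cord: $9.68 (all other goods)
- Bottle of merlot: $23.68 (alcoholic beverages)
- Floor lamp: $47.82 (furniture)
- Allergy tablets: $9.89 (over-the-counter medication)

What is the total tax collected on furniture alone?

$42.99

Dresser $699.90: furniture → 5.75% + 0% municipal = 5.75% → $40.24
Floor lamp $47.82: furniture → 5.75% + 0% municipal = 5.75% → $2.75
Tax on furniture = $40.24 + $2.75 = $42.99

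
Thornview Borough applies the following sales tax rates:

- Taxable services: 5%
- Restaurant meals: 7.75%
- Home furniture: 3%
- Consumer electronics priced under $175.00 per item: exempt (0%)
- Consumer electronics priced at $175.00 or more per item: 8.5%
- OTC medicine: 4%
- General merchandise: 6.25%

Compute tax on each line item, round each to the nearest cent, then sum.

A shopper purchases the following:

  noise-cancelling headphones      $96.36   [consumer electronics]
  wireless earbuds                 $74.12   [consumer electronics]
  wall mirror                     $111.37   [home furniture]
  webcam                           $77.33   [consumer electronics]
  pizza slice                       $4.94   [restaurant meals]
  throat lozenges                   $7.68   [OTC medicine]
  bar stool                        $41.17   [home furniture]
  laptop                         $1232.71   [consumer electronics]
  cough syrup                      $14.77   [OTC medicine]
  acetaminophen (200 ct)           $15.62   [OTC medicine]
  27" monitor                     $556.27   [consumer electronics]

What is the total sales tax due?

Noise-cancelling headphones $96.36: consumer electronics, under $175.00 → 0% → $0.00
Wireless earbuds $74.12: consumer electronics, under $175.00 → 0% → $0.00
Wall mirror $111.37: home furniture → 3% → $3.34
Webcam $77.33: consumer electronics, under $175.00 → 0% → $0.00
Pizza slice $4.94: restaurant meals → 7.75% → $0.38
Throat lozenges $7.68: OTC medicine → 4% → $0.31
Bar stool $41.17: home furniture → 3% → $1.24
Laptop $1232.71: consumer electronics, $175.00 or more → 8.5% → $104.78
Cough syrup $14.77: OTC medicine → 4% → $0.59
Acetaminophen (200 ct) $15.62: OTC medicine → 4% → $0.62
27" monitor $556.27: consumer electronics, $175.00 or more → 8.5% → $47.28
Total tax = $3.34 + $0.38 + $0.31 + $1.24 + $104.78 + $0.59 + $0.62 + $47.28 = $158.54

$158.54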